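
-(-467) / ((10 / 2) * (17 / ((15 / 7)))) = 1401 / 119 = 11.77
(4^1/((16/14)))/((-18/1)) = -7/36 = -0.19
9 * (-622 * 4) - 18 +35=-22375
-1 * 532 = -532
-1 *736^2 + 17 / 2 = -1083375 / 2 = -541687.50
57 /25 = 2.28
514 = 514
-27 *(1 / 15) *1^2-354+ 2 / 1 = -353.80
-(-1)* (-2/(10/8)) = -8/5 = -1.60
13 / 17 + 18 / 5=371 / 85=4.36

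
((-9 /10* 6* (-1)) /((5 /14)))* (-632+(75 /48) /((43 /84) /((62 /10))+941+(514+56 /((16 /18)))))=-1888750267929 /197654350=-9555.82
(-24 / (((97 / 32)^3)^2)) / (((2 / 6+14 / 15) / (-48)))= 18554258718720 / 15826468093651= 1.17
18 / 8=9 / 4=2.25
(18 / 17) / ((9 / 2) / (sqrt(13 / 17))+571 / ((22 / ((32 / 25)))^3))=-45527099904000000 / 10119791285314354921+140133243164062500* sqrt(221) / 10119791285314354921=0.20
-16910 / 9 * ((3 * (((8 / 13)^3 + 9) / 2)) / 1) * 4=-686038700 / 6591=-104087.19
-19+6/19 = -355/19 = -18.68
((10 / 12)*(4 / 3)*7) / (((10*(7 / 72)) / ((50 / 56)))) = 50 / 7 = 7.14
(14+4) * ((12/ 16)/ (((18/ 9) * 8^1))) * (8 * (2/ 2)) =6.75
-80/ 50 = -8/ 5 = -1.60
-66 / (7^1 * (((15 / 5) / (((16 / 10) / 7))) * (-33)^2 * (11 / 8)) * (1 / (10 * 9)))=-256 / 5929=-0.04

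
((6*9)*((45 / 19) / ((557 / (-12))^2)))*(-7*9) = -22044960 / 5894731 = -3.74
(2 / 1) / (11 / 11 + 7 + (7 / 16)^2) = 512 / 2097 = 0.24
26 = 26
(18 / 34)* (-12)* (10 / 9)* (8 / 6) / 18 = -80 / 153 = -0.52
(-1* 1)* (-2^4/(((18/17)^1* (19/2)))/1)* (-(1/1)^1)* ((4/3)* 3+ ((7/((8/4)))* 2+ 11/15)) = -47872/2565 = -18.66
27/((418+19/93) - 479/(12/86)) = -0.01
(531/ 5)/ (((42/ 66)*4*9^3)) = 649/ 11340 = 0.06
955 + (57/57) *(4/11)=10509/11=955.36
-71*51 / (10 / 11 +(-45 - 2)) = 78.56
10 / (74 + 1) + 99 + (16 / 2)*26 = 4607 / 15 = 307.13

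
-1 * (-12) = 12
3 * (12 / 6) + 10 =16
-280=-280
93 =93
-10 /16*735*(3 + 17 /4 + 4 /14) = -110775 /32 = -3461.72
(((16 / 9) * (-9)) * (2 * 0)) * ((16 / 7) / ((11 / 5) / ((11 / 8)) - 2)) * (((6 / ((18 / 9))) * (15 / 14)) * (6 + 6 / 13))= 0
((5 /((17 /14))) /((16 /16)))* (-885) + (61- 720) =-73153 /17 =-4303.12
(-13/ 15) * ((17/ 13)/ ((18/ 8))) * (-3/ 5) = 68/ 225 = 0.30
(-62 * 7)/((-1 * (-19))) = -434/19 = -22.84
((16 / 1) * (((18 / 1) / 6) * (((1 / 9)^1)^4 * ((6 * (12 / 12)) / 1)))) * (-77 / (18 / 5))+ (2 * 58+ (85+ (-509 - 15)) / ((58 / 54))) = -293.66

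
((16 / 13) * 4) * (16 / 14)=5.63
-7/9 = -0.78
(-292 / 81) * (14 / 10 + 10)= -5548 / 135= -41.10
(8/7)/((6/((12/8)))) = 2/7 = 0.29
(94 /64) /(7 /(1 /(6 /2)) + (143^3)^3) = 47 /800155353944841528448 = 0.00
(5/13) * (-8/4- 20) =-110/13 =-8.46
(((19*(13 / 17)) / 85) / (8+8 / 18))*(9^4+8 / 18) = 132.82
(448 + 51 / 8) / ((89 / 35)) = 127225 / 712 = 178.69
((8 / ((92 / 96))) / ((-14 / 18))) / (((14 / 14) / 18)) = -31104 / 161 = -193.19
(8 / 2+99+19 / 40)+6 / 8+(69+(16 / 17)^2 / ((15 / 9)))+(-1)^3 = 172.76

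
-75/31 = -2.42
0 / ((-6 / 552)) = 0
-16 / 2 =-8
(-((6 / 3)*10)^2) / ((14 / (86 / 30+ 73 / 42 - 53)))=203260 / 147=1382.72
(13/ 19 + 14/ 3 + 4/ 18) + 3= 1466/ 171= 8.57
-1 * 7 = -7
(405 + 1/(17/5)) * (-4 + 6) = 13780/17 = 810.59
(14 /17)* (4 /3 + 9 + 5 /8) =1841 /204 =9.02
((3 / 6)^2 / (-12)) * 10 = -5 / 24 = -0.21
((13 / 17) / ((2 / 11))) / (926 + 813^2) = 11 / 1731110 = 0.00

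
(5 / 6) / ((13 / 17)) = 85 / 78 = 1.09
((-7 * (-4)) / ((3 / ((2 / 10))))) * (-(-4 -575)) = 5404 / 5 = 1080.80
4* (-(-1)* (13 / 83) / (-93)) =-52 / 7719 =-0.01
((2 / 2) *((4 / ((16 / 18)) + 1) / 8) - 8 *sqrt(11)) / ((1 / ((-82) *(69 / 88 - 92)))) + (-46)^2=464531 / 64 - 658214 *sqrt(11) / 11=-191200.69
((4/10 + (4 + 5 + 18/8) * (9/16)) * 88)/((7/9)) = 213147/280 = 761.24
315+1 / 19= 5986 / 19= 315.05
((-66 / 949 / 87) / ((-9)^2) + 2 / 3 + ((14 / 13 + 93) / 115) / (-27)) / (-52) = -163135607 / 13330621980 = -0.01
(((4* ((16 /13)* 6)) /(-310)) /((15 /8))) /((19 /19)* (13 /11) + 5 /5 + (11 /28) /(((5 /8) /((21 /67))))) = -0.02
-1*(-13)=13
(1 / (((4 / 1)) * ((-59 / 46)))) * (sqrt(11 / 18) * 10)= -115 * sqrt(22) / 354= -1.52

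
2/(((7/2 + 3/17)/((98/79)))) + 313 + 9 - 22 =2969164/9875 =300.67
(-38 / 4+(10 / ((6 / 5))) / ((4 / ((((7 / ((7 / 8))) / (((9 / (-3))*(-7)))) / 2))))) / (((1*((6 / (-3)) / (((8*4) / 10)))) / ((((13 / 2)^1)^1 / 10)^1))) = 14911 / 1575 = 9.47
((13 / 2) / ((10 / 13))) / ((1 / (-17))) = -2873 / 20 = -143.65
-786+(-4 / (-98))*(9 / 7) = -269580 / 343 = -785.95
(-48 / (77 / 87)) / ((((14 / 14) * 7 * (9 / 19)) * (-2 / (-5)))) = -40.89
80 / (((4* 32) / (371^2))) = 688205 / 8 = 86025.62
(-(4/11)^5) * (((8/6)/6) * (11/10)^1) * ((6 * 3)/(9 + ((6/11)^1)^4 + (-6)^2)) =-2048/3300705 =-0.00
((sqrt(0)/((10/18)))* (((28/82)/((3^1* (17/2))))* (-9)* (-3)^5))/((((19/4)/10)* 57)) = 0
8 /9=0.89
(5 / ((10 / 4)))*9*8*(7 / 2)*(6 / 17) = 3024 / 17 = 177.88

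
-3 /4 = -0.75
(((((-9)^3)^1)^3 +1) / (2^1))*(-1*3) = 581130732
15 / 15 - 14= -13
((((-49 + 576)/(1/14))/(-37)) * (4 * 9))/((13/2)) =-1104.40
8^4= 4096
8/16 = 1/2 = 0.50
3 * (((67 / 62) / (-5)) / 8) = -201 / 2480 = -0.08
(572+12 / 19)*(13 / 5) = 1488.84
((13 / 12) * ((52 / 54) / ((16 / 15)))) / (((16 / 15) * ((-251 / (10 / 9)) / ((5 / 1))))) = -105625 / 5204736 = -0.02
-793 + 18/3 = -787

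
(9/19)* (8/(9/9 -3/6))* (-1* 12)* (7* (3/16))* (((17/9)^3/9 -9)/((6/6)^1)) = 1515808/1539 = 984.93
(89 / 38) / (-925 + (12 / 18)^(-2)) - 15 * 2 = -2104048 / 70129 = -30.00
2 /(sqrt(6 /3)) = 1.41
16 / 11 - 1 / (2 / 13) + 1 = -89 / 22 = -4.05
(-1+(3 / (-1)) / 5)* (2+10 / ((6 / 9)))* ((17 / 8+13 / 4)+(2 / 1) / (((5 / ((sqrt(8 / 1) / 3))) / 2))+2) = -221.12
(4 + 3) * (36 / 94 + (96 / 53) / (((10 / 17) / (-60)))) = -1290.60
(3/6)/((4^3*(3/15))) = 5/128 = 0.04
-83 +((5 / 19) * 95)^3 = 15542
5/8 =0.62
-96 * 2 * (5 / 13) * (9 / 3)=-2880 / 13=-221.54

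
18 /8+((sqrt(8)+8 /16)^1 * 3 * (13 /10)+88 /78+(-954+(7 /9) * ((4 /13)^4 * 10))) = -1219186081 /1285245+39 * sqrt(2) /5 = -937.57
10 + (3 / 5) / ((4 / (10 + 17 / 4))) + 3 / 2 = 1091 / 80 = 13.64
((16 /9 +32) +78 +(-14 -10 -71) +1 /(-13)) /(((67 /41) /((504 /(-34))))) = -2243192 /14807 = -151.50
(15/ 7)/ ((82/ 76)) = 570/ 287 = 1.99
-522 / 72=-29 / 4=-7.25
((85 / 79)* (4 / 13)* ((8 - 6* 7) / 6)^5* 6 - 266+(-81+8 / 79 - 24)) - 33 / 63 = -6974802010 / 582309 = -11977.84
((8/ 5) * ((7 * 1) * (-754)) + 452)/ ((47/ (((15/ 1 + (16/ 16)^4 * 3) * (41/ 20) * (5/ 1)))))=-7373358/ 235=-31375.99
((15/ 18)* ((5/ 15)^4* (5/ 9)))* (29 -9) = 250/ 2187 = 0.11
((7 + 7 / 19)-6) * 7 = 182 / 19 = 9.58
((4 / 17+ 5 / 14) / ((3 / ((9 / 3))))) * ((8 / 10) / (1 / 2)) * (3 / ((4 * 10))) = 423 / 5950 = 0.07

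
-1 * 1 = -1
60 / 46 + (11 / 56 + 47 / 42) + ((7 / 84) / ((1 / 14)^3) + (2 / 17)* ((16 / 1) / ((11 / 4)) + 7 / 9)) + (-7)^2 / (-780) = 32688929177 / 140900760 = 232.00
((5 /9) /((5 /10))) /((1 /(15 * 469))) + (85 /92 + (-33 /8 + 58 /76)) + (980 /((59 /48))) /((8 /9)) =8711.18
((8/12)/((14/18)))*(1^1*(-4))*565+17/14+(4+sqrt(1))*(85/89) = -2406217/1246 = -1931.15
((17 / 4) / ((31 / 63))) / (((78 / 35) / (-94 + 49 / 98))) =-2336565 / 6448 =-362.37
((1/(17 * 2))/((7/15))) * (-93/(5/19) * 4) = -10602/119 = -89.09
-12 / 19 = -0.63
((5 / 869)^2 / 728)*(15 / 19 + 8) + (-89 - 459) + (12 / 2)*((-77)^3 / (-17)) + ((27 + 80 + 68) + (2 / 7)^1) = 4077971369184209 / 25367368312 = 160756.58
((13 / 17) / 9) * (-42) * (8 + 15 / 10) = -1729 / 51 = -33.90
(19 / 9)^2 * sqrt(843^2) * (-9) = -101441 / 3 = -33813.67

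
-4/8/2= -1/4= -0.25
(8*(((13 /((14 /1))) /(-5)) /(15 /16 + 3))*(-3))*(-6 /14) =-832 /1715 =-0.49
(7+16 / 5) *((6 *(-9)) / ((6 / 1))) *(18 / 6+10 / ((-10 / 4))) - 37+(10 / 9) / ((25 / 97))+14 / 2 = 595 / 9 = 66.11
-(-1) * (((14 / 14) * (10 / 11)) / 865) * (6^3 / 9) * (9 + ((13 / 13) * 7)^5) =807168 / 1903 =424.16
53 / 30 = 1.77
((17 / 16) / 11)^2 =289 / 30976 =0.01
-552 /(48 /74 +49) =-20424 /1837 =-11.12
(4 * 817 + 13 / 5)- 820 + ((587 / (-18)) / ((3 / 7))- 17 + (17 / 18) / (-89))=2357.50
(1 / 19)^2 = 0.00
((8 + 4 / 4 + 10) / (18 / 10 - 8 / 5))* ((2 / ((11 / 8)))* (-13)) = -19760 / 11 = -1796.36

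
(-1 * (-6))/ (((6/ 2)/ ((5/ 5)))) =2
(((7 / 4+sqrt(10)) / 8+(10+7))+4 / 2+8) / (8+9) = sqrt(10) / 136+871 / 544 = 1.62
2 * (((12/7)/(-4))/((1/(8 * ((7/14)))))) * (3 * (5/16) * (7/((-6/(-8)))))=-30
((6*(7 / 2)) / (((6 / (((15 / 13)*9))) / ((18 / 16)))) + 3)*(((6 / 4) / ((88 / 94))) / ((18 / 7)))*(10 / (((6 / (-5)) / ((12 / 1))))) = -25028675 / 9152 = -2734.78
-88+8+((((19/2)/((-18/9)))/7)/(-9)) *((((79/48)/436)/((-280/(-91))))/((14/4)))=-59067167687/738339840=-80.00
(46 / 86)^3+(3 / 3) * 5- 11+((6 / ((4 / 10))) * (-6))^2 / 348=40185850 / 2305703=17.43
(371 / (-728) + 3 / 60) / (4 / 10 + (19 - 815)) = 239 / 413712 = 0.00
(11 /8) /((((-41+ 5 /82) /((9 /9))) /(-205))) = 92455 /13428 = 6.89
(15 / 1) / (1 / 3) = 45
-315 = -315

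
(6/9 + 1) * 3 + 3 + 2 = 10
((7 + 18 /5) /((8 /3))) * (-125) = -3975 /8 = -496.88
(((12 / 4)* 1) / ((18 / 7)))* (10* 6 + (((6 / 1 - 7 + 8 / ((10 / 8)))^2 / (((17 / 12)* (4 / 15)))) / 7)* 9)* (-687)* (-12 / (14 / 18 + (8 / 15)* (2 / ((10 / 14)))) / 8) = 2929165335 / 34748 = 84297.38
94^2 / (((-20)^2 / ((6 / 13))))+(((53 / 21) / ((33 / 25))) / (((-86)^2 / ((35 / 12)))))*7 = 29128967323 / 2855595600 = 10.20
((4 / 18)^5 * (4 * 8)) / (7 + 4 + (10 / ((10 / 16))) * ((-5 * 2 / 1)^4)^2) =1024 / 94478400649539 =0.00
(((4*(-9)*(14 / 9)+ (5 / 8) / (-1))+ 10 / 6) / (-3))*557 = 734683 / 72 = 10203.93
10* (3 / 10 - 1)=-7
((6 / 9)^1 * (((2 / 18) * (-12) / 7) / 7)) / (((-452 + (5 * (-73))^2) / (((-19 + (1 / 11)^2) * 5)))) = 30640 / 2361633351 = 0.00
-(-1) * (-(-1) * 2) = 2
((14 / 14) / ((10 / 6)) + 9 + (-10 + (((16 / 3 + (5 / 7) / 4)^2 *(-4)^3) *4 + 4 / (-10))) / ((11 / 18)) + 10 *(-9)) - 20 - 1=-3147107 / 245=-12845.33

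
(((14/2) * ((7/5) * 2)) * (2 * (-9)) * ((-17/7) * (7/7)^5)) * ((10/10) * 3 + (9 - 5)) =29988/5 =5997.60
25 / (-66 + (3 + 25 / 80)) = -400 / 1003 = -0.40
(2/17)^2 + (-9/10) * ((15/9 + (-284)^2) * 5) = -209790583/578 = -362959.49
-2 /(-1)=2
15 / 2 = 7.50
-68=-68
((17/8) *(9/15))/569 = 51/22760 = 0.00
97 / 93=1.04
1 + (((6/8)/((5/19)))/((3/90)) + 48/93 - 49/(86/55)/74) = 17083345/197284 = 86.59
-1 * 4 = -4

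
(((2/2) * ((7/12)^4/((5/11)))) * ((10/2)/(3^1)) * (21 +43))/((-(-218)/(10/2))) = 132055/211896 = 0.62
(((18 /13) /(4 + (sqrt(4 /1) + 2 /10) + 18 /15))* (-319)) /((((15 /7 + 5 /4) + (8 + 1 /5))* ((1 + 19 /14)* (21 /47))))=-3816400 /780663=-4.89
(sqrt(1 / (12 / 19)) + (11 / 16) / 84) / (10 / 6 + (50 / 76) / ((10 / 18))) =209 / 72800 + 19 * sqrt(57) / 325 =0.44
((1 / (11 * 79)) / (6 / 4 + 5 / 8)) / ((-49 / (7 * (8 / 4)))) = -16 / 103411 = -0.00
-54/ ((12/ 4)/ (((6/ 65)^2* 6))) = -3888/ 4225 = -0.92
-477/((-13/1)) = 477/13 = 36.69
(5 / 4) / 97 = 5 / 388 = 0.01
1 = 1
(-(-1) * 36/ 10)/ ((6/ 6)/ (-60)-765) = -216/ 45901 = -0.00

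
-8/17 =-0.47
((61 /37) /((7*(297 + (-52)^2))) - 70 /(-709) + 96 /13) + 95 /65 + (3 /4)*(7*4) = 214525600755 /7163996203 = 29.94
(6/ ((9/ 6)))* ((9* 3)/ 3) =36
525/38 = 13.82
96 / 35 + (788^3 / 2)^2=2094909942599183456 / 35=59854569788548098.74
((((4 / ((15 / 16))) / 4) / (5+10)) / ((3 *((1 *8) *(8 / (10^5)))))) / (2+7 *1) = 1000 / 243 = 4.12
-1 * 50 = -50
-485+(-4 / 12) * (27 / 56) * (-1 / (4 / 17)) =-484.32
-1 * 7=-7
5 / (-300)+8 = 479 / 60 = 7.98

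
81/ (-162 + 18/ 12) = -54/ 107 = -0.50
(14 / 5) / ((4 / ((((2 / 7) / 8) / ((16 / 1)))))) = 1 / 640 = 0.00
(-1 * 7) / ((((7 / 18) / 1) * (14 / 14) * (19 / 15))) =-270 / 19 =-14.21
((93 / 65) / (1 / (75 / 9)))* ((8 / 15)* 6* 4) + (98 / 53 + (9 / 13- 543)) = -267224 / 689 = -387.84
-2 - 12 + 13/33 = -449/33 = -13.61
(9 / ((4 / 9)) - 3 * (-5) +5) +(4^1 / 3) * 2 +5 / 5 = 527 / 12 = 43.92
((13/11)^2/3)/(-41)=-169/14883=-0.01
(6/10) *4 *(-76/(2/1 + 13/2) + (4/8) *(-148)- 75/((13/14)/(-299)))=981936/17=57760.94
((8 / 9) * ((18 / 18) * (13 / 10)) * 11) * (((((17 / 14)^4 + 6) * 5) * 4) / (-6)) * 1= -44904431 / 129654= -346.34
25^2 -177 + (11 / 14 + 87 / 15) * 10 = 3597 / 7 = 513.86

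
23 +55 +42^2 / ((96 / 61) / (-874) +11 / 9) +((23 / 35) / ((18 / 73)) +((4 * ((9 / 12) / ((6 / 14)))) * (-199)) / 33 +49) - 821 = 288880689473 / 405813870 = 711.86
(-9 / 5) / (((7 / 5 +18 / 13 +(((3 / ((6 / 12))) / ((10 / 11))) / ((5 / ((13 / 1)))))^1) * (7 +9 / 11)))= -6435 / 557452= -0.01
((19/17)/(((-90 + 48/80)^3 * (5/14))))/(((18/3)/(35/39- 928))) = 120222025/177646785147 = 0.00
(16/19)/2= 8/19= 0.42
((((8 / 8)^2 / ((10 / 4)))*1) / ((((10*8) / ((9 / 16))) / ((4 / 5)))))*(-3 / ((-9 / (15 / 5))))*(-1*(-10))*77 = 693 / 400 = 1.73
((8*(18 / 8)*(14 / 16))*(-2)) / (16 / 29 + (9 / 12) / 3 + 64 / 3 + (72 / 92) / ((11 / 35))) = -2773386 / 2168099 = -1.28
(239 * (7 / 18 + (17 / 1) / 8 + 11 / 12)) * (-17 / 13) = -77197 / 72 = -1072.18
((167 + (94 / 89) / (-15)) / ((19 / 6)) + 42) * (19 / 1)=800812 / 445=1799.58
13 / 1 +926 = 939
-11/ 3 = -3.67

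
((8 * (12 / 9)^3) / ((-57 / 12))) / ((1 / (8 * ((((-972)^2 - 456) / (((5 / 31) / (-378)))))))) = 6714791559168 / 95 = 70682016412.29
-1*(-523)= 523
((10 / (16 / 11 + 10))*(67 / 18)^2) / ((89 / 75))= 6172375 / 605556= 10.19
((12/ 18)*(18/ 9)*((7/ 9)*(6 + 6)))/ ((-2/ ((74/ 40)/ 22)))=-259/ 495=-0.52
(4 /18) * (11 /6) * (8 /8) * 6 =2.44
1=1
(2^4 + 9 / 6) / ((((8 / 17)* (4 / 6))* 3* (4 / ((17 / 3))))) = 10115 / 384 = 26.34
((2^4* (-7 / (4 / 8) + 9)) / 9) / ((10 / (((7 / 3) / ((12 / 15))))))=-70 / 27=-2.59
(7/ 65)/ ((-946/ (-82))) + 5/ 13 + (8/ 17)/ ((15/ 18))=501056/ 522665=0.96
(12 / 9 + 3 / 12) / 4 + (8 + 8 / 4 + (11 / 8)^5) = 1505105 / 98304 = 15.31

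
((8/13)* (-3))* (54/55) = -1296/715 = -1.81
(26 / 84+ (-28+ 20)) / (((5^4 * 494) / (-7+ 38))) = -527 / 682500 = -0.00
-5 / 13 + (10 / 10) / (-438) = -2203 / 5694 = -0.39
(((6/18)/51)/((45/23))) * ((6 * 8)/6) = 0.03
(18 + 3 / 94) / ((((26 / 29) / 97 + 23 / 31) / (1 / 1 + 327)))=1616045996 / 205249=7873.59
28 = 28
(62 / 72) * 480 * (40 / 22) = 24800 / 33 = 751.52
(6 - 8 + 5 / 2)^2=1 / 4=0.25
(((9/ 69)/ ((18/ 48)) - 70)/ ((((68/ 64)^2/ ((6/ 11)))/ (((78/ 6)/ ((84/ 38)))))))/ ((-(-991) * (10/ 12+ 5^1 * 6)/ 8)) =-4862287872/ 93834336365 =-0.05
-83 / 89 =-0.93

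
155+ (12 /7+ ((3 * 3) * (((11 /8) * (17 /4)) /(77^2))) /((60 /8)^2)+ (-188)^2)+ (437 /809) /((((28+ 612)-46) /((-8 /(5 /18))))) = 9288066368099 /261630600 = 35500.69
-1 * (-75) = 75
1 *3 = 3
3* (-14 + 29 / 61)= -2475 / 61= -40.57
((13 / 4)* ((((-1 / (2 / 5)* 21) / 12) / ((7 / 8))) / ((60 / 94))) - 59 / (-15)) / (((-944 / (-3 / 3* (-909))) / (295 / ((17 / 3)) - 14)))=506373903 / 641920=788.84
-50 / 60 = -5 / 6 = -0.83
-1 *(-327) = 327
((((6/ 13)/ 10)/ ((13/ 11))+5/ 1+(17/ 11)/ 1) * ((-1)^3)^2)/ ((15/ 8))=163208/ 46475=3.51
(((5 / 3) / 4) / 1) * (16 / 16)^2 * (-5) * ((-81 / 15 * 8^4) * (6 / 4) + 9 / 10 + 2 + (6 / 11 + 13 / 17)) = 310171195 / 4488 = 69111.23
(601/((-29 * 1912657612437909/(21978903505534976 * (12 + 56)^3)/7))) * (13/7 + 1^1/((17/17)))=-16907930888737946337280/11289857675697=-1497621261.00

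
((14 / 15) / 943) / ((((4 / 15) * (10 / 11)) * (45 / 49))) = 3773 / 848700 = 0.00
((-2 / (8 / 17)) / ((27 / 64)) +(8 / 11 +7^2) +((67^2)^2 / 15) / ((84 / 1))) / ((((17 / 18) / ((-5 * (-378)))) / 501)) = 176815335321 / 11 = 16074121392.82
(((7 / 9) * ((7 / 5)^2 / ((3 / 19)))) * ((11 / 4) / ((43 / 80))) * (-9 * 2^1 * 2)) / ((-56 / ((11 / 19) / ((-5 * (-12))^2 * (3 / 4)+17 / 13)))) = 154154 / 22650465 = 0.01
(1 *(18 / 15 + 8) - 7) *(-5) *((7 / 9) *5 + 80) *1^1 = -922.78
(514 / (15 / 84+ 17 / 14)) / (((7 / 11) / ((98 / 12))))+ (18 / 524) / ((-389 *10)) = 564719483507 / 119244060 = 4735.83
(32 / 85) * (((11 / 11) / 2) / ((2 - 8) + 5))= -16 / 85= -0.19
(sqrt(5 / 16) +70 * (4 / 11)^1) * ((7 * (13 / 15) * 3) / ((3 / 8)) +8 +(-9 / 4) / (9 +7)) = 54137 * sqrt(5) / 3840 +378959 / 264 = 1466.98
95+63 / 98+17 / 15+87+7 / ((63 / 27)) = 39223 / 210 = 186.78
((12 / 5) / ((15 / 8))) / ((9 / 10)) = 1.42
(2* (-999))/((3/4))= -2664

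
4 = 4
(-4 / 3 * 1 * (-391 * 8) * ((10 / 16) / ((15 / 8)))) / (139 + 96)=12512 / 2115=5.92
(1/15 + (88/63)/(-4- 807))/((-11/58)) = -962278/2810115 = -0.34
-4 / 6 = -2 / 3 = -0.67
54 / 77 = 0.70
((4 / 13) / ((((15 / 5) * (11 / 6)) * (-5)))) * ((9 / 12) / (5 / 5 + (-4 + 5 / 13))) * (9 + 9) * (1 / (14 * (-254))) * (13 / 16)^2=-4563 / 425582080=-0.00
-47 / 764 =-0.06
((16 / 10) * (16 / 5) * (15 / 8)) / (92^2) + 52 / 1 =137543 / 2645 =52.00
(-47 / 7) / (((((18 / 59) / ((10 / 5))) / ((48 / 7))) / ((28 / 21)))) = -177472 / 441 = -402.43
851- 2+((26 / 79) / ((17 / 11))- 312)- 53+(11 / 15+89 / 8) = 79946849 / 161160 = 496.07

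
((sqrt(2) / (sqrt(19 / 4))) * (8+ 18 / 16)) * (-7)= -511 * sqrt(38) / 76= -41.45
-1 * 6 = -6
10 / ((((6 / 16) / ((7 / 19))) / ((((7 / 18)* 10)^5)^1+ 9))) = 29709856960 / 3365793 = 8827.00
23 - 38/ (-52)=23.73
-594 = -594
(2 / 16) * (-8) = -1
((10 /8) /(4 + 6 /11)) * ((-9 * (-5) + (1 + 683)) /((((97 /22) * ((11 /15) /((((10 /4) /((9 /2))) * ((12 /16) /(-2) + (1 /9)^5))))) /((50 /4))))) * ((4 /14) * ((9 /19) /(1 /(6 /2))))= -243566125 /3715488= -65.55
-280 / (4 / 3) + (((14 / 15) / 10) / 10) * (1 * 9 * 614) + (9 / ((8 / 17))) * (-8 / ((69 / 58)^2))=-17624287 / 66125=-266.53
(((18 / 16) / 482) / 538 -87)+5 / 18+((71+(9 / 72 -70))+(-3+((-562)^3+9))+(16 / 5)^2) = -82853514549151763 / 466768800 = -177504397.36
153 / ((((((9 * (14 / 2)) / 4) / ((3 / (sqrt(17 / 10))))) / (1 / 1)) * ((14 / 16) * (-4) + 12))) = 24 * sqrt(170) / 119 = 2.63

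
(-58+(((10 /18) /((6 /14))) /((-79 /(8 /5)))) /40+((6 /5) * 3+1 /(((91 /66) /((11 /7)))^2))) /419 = -229799010187 /1813233555315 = -0.13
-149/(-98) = 149/98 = 1.52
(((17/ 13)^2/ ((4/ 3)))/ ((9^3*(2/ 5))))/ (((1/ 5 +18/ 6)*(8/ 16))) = 7225/ 2628288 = 0.00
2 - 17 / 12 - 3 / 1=-29 / 12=-2.42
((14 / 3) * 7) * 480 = 15680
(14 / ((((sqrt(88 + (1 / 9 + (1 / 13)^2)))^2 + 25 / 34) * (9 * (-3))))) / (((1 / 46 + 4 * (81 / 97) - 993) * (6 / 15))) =179470564 / 12174023004231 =0.00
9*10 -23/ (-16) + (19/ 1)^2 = 7239/ 16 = 452.44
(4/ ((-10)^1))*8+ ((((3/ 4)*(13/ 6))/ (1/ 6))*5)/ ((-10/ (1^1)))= -8.08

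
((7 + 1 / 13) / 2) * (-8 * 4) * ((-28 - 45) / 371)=107456 / 4823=22.28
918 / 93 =306 / 31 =9.87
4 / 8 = 1 / 2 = 0.50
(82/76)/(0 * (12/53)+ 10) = 41/380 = 0.11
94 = 94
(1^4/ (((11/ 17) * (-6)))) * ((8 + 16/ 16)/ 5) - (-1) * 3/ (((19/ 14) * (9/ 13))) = 17113/ 6270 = 2.73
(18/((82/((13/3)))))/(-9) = -13/123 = -0.11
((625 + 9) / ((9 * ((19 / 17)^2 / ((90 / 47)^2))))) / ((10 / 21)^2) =727223994 / 797449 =911.94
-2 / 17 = -0.12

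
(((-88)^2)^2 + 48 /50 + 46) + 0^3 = 1499239574 /25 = 59969582.96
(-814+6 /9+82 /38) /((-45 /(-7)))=-323659 /2565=-126.18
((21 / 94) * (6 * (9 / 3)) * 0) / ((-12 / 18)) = 0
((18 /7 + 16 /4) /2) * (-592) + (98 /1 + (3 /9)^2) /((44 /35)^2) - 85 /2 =-1925.56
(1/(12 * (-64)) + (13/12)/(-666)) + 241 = 61633555/255744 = 241.00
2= 2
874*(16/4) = 3496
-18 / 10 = -9 / 5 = -1.80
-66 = -66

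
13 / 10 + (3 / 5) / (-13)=163 / 130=1.25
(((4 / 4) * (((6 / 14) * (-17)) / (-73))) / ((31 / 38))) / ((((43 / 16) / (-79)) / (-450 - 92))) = 1327700544 / 681163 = 1949.17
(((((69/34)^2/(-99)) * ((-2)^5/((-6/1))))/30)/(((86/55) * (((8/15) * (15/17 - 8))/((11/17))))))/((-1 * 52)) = -2645/170597856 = -0.00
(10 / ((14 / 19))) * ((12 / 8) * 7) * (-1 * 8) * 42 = -47880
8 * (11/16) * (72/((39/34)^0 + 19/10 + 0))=3960/29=136.55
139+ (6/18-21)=355/3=118.33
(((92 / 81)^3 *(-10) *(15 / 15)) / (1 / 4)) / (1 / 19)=-591802880 / 531441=-1113.58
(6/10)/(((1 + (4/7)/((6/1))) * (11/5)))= 63/253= 0.25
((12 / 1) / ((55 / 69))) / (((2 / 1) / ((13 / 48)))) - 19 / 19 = 457 / 440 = 1.04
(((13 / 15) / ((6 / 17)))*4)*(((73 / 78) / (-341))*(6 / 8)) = -1241 / 61380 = -0.02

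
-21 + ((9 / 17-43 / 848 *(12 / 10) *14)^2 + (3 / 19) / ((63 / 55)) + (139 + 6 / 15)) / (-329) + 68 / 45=-2546499290475877 / 127879114885200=-19.91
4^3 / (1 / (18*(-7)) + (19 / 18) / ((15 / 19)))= 7560 / 157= 48.15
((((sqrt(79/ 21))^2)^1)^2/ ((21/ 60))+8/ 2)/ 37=137168/ 114219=1.20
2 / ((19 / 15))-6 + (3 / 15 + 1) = -306 / 95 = -3.22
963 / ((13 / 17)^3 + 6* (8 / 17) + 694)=1577073 / 1141897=1.38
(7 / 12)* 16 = 28 / 3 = 9.33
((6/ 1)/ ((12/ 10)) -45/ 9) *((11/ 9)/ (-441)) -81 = -81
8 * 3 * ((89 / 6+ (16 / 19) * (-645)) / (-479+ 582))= -240916 / 1957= -123.10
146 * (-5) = -730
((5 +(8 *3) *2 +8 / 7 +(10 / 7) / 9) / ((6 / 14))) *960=121635.56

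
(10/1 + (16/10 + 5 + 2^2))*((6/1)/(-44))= -309/110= -2.81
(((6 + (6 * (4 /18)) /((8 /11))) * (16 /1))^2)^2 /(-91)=-19987173376 /7371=-2711595.90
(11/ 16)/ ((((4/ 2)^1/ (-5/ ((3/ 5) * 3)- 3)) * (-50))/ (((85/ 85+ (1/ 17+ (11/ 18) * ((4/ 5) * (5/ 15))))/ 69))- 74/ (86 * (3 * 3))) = 38794041/ 55149651604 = 0.00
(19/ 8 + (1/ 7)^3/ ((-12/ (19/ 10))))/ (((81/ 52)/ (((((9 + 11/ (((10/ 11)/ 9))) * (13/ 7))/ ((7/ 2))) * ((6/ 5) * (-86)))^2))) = 163521688136843712/ 2573571875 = 63538807.57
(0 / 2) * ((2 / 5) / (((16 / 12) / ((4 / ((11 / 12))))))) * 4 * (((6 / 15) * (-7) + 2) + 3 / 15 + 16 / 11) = 0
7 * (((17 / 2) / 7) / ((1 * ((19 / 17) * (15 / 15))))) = 289 / 38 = 7.61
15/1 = 15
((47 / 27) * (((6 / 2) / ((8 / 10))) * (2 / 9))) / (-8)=-235 / 1296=-0.18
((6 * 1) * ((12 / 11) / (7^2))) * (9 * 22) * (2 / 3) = 864 / 49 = 17.63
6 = 6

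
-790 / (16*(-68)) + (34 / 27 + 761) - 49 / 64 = 22390967 / 29376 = 762.22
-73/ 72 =-1.01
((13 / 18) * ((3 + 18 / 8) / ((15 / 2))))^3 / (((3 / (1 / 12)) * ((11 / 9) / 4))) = 753571 / 64152000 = 0.01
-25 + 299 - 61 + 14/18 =1924/9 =213.78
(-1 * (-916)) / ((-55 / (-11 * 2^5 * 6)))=175872 / 5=35174.40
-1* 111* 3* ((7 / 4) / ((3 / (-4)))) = 777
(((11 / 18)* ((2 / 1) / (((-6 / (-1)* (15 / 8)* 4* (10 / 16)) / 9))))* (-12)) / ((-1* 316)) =88 / 5925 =0.01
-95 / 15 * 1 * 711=-4503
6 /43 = 0.14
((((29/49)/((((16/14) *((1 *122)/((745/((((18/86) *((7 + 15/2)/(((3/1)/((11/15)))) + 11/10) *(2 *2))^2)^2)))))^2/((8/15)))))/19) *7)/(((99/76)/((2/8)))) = 102883625147837928912109375/8437549179011872008858400456704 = 0.00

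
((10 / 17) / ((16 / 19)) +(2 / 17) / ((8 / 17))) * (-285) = -36765 / 136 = -270.33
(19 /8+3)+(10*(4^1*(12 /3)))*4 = 5163 /8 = 645.38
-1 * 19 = -19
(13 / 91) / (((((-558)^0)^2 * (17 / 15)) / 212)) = 3180 / 119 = 26.72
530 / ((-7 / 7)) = -530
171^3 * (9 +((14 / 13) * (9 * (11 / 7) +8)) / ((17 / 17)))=2135090097 / 13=164237699.77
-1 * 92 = -92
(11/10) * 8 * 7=308/5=61.60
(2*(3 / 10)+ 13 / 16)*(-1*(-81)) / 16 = 9153 / 1280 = 7.15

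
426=426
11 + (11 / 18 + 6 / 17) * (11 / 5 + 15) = 4220 / 153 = 27.58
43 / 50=0.86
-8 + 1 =-7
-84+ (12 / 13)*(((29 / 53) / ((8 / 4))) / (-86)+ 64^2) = 8425281 / 2279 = 3696.92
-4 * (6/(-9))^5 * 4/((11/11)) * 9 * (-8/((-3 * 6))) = 2048/243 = 8.43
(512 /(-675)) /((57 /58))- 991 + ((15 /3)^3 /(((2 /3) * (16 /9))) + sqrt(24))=-1091216347 /1231200 + 2 * sqrt(6)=-881.40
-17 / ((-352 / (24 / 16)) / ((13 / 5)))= 663 / 3520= 0.19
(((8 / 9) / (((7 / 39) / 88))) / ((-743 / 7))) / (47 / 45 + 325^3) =-17160 / 143470111787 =-0.00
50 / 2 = 25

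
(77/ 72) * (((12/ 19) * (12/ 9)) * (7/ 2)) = 3.15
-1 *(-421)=421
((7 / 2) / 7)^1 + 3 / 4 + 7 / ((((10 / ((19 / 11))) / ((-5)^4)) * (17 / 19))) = 632685 / 748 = 845.84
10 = 10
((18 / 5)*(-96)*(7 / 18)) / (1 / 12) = -8064 / 5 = -1612.80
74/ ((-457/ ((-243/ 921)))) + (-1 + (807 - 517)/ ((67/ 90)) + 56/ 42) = 389.93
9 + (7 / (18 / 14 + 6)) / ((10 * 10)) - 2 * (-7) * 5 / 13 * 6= 2739337 / 66300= 41.32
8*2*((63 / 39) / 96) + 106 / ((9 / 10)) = 27623 / 234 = 118.05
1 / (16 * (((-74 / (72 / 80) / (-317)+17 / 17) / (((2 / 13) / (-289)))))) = -2853 / 107991208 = -0.00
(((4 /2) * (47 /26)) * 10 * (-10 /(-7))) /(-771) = -4700 /70161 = -0.07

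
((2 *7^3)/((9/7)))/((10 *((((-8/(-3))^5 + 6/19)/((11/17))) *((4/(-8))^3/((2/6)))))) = -2580732/3788875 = -0.68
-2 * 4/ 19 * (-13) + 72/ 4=446/ 19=23.47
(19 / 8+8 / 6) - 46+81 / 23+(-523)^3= -78966749585 / 552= -143055705.77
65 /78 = 5 /6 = 0.83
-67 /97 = -0.69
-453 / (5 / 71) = -32163 / 5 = -6432.60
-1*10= -10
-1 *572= -572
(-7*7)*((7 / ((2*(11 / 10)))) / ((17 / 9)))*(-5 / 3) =25725 / 187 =137.57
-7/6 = -1.17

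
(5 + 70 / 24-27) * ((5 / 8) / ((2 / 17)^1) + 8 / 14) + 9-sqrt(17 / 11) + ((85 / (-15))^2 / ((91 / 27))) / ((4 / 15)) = -1180355 / 17472-sqrt(187) / 11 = -68.80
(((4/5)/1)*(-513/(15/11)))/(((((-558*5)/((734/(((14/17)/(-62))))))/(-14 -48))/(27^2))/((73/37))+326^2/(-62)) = 17209305371016/98016247910675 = 0.18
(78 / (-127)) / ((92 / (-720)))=14040 / 2921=4.81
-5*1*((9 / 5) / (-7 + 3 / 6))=18 / 13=1.38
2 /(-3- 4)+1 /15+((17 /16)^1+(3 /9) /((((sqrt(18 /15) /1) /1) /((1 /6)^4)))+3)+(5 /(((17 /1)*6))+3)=sqrt(30) /23328+196849 /28560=6.89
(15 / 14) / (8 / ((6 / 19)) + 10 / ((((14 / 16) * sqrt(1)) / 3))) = 0.02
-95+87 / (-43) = -97.02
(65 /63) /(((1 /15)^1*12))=325 /252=1.29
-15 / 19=-0.79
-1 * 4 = -4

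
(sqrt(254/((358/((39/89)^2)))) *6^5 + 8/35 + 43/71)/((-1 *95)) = -303264 *sqrt(22733)/1513445 - 2073/236075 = -30.22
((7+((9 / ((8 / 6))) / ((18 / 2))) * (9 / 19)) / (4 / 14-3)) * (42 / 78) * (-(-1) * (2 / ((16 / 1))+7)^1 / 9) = -2107 / 1824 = -1.16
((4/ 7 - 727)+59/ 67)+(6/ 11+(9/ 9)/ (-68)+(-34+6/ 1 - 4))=-265570727/ 350812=-757.02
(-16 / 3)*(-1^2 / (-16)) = -0.33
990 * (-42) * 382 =-15883560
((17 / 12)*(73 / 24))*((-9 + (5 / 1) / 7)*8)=-35989 / 126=-285.63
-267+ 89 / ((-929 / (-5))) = -247598 / 929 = -266.52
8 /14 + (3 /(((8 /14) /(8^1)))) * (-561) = -164930 /7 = -23561.43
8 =8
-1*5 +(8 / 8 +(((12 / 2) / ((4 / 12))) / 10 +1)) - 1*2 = -16 / 5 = -3.20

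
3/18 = 1/6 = 0.17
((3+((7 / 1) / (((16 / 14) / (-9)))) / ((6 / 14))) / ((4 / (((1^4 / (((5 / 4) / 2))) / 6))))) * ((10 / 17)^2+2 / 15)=-69613 / 17340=-4.01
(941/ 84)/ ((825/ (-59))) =-55519/ 69300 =-0.80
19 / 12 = 1.58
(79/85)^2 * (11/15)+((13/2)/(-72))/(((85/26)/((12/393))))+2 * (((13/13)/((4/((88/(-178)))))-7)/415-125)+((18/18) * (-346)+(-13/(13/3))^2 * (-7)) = -414295970746943/629244974250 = -658.40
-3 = -3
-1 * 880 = -880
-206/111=-1.86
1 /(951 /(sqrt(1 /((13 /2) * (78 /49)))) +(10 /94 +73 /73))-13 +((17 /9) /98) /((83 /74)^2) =-3073599630337012057 /236709710447619591 +14705313 * sqrt(3) /77915040359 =-12.98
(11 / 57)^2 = 121 / 3249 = 0.04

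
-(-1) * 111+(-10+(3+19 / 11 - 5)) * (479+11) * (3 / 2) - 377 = -85981 / 11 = -7816.45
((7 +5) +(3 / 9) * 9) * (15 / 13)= 225 / 13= 17.31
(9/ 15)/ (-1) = -3/ 5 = -0.60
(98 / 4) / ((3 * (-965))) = -49 / 5790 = -0.01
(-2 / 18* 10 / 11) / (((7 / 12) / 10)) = -400 / 231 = -1.73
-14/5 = -2.80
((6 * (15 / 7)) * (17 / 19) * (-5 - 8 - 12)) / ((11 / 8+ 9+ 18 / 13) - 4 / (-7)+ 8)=-14.15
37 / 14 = 2.64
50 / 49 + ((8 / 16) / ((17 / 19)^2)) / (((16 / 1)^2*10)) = 74001689 / 72504320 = 1.02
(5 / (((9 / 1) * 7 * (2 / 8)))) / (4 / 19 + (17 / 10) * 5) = 760 / 20853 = 0.04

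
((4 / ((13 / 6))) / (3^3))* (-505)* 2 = -8080 / 117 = -69.06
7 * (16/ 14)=8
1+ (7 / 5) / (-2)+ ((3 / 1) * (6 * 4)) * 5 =3603 / 10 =360.30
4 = 4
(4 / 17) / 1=4 / 17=0.24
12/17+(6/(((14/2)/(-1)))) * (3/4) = 15/238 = 0.06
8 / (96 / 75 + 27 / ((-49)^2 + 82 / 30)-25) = -7211200 / 21371083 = -0.34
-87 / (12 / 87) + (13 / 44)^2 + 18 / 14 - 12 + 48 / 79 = -686012843 / 1070608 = -640.77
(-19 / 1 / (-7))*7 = 19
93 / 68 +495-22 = 32257 / 68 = 474.37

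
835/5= 167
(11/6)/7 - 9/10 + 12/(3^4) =-463/945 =-0.49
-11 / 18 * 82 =-451 / 9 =-50.11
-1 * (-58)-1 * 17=41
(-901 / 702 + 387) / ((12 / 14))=1895411 / 4212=450.00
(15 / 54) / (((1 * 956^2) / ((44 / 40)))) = 11 / 32901696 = 0.00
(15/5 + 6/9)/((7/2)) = 22/21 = 1.05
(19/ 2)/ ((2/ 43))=817/ 4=204.25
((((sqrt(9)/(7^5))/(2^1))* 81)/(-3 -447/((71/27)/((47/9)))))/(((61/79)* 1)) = -454329/43223570320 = -0.00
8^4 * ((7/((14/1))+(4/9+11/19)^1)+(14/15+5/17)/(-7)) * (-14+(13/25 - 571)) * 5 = -8208919666688/508725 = -16136261.57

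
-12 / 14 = -6 / 7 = -0.86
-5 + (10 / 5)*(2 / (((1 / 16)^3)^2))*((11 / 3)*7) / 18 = 2583691129 / 27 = 95692264.04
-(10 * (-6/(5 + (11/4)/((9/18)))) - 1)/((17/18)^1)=846/119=7.11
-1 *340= -340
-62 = -62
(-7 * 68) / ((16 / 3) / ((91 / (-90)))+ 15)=-43316 / 885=-48.94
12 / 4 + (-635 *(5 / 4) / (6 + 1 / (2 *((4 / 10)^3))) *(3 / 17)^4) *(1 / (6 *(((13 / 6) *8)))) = 1439477823 / 479911666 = 3.00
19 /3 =6.33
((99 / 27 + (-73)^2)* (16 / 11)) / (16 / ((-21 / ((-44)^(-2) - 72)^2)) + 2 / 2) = -5451094528 / 2774990215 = -1.96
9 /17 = 0.53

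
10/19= 0.53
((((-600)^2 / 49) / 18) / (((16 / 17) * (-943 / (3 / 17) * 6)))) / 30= -125 / 277242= -0.00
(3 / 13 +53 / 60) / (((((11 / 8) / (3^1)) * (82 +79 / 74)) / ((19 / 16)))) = 55537 / 1598220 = 0.03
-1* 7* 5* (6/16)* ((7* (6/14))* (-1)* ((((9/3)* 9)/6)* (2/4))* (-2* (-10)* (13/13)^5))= 14175/8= 1771.88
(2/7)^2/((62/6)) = 12/1519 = 0.01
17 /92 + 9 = 845 /92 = 9.18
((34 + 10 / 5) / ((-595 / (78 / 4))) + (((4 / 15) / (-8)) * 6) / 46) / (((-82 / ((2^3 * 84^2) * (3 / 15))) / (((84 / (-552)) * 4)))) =-914768064 / 9217825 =-99.24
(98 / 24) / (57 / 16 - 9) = -196 / 261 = -0.75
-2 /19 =-0.11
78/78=1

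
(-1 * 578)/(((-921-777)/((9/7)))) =867/1981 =0.44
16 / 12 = 1.33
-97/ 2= -48.50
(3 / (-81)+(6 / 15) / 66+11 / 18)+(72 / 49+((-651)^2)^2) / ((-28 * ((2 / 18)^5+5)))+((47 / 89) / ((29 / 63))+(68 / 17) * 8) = -1991805963313234766747677 / 1552575011830920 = -1282904818.21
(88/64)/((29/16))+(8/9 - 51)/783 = 4895/7047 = 0.69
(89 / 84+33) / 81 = 2861 / 6804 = 0.42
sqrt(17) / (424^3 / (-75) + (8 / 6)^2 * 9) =-75 * sqrt(17) / 76223824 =-0.00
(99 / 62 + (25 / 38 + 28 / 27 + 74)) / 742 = 614585 / 5900013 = 0.10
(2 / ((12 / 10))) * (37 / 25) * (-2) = -74 / 15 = -4.93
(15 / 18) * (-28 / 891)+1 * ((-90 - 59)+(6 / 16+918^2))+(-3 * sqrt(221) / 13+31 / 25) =450441444379 / 534600 - 3 * sqrt(221) / 13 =842573.16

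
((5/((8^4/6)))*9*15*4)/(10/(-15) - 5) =-0.70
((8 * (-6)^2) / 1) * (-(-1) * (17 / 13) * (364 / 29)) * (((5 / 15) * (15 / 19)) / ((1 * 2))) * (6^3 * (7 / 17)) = 30481920 / 551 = 55321.09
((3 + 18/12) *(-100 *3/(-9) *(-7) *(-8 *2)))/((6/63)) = 176400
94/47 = 2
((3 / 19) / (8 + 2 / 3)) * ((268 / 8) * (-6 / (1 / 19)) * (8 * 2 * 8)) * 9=-1041984 / 13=-80152.62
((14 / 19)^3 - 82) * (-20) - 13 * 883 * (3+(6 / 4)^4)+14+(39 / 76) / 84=-34916372059 / 384104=-90903.43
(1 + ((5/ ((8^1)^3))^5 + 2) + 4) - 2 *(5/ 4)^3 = 108851651152949/ 35184372088832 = 3.09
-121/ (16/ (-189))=22869/ 16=1429.31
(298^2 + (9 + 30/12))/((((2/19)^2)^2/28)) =162043346857/8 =20255418357.12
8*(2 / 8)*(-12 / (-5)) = 24 / 5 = 4.80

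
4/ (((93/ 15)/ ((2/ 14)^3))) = 20/ 10633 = 0.00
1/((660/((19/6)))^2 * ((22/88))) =361/3920400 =0.00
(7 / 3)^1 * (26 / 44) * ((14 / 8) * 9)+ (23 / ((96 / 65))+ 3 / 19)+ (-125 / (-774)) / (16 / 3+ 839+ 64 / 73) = 1993377216511 / 53232085984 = 37.45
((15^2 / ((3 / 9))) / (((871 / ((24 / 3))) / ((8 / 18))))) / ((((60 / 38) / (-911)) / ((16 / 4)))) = -5538880 / 871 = -6359.22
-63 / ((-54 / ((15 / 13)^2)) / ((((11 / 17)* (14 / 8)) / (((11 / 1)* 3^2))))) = 1225 / 68952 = 0.02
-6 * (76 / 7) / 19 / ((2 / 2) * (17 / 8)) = -192 / 119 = -1.61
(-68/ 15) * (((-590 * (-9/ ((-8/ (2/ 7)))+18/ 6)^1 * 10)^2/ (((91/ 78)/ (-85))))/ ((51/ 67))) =57153442485000/ 343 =166628112201.17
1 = 1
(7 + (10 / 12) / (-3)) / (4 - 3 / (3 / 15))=-0.61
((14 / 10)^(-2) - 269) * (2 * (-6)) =157872 / 49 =3221.88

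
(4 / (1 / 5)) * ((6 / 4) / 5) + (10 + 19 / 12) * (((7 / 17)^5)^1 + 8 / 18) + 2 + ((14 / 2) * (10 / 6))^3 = 81847565999 / 51114852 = 1601.25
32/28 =8/7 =1.14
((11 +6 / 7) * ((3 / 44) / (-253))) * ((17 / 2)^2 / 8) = -71961 / 2493568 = -0.03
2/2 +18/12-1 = 3/2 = 1.50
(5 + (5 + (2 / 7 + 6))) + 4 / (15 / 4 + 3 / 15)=9566 / 553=17.30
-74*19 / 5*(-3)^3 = 37962 / 5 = 7592.40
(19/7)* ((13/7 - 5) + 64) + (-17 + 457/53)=407226/2597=156.81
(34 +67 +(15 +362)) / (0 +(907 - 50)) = 478 / 857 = 0.56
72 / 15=24 / 5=4.80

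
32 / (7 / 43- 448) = -1376 / 19257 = -0.07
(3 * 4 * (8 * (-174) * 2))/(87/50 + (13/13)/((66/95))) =-27561600/2623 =-10507.66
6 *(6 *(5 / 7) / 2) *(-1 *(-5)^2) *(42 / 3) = -4500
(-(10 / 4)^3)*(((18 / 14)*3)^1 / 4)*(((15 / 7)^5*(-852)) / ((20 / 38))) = 2074403671875 / 1882384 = 1102008.77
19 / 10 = 1.90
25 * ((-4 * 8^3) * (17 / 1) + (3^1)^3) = -869725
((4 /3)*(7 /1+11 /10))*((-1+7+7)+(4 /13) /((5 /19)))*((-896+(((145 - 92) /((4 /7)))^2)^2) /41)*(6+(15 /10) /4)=4805227417060917 /2728960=1760827354.40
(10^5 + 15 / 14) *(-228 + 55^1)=-242202595 / 14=-17300185.36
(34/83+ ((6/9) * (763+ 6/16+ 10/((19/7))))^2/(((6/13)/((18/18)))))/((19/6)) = 14667858538007/81978768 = 178922.65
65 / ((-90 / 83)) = -1079 / 18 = -59.94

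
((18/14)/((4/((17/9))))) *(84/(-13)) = -51/13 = -3.92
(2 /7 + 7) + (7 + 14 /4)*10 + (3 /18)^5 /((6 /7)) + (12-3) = 39610993 /326592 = 121.29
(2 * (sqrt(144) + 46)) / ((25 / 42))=4872 / 25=194.88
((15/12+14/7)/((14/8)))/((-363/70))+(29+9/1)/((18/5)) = 11105/1089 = 10.20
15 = 15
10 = 10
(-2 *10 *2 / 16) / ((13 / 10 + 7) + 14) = -25 / 223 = -0.11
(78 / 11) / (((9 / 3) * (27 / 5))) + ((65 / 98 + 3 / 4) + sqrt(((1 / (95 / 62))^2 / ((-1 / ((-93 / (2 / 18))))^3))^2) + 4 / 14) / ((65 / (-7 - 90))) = -12727526511871398973 / 34148614500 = -372709894.62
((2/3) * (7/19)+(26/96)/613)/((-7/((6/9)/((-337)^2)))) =-45853/222220008024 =-0.00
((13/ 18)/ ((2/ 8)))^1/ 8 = 13/ 36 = 0.36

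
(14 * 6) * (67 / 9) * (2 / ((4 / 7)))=6566 / 3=2188.67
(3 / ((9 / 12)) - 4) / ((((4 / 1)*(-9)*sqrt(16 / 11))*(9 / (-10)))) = 0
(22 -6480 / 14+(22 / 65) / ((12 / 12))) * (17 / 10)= -1703706 / 2275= -748.88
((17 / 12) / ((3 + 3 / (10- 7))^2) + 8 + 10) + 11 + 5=6545 / 192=34.09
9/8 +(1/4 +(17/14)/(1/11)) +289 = 17009/56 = 303.73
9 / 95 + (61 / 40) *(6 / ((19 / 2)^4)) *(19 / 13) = 0.10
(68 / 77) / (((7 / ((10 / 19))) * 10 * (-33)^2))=68 / 11152449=0.00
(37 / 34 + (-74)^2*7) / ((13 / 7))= 9123275 / 442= 20640.89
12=12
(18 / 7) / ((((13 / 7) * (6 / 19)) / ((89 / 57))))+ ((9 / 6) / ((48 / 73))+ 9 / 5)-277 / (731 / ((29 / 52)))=16293579 / 1520480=10.72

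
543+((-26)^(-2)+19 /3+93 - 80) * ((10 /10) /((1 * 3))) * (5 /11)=36535787 /66924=545.93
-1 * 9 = -9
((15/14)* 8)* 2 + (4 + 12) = 232/7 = 33.14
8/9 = 0.89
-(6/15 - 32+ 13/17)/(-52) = -2621/4420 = -0.59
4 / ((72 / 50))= 25 / 9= 2.78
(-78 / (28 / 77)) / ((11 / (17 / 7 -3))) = 78 / 7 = 11.14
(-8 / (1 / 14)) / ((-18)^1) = 56 / 9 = 6.22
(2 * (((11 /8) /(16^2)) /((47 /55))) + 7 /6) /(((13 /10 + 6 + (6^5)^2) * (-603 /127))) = -0.00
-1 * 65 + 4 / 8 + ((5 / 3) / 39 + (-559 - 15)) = -149399 / 234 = -638.46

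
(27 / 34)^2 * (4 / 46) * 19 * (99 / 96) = 457083 / 425408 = 1.07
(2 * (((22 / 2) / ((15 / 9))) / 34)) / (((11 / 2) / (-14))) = -84 / 85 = -0.99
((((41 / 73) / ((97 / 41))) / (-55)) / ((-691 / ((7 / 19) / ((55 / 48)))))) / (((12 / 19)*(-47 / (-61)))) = 2871148 / 695658151925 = 0.00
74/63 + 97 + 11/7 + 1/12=25157/252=99.83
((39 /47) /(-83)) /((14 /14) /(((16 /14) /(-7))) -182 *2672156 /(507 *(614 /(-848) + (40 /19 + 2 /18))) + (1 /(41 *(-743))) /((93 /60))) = 1444021504536 /92843841126349380481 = 0.00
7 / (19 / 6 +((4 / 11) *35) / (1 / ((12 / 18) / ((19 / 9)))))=8778 / 9011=0.97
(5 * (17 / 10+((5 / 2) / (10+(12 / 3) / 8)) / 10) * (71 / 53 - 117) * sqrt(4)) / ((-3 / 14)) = 9304.23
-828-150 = -978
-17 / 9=-1.89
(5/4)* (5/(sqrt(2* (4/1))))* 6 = 75* sqrt(2)/8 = 13.26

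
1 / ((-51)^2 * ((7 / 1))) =1 / 18207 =0.00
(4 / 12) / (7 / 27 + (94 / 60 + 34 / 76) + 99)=855 / 259766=0.00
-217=-217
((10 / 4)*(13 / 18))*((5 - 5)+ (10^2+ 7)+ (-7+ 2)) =1105 / 6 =184.17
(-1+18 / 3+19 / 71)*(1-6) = -1870 / 71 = -26.34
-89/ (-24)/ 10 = 89/ 240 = 0.37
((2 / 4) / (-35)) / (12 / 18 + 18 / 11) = -0.01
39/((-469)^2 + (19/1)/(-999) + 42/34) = 662337/3735618319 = 0.00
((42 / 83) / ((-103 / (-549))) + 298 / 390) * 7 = 40390777 / 1667055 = 24.23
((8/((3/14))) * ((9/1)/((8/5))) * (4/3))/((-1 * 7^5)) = -0.02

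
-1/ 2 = -0.50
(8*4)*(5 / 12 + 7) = 712 / 3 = 237.33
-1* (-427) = 427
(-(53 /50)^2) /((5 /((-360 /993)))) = 16854 /206875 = 0.08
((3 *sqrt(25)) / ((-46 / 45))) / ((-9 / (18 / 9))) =75 / 23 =3.26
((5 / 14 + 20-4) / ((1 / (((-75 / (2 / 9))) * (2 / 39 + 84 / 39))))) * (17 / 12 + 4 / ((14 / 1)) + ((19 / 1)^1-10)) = -663933975 / 5096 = -130285.32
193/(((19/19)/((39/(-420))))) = -2509/140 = -17.92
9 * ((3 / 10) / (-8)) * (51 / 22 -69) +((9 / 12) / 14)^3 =217375677 / 9658880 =22.51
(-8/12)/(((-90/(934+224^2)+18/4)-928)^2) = -208978568/267342782403675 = -0.00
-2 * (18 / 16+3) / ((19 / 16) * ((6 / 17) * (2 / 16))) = -157.47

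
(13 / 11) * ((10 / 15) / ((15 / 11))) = 26 / 45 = 0.58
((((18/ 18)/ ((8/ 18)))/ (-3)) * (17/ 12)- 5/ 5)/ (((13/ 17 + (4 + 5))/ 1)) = -561/ 2656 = -0.21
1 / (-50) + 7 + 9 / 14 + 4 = 2034 / 175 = 11.62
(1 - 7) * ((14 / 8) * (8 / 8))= -21 / 2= -10.50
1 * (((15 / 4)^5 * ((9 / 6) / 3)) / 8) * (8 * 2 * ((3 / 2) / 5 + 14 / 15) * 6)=5619375 / 1024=5487.67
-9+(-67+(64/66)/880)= -137938/1815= -76.00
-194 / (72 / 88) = -2134 / 9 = -237.11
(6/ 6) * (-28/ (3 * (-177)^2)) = -0.00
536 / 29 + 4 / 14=3810 / 203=18.77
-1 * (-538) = 538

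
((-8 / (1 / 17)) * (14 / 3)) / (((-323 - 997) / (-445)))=-213.96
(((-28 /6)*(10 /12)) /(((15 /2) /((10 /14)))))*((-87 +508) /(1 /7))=-29470 /27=-1091.48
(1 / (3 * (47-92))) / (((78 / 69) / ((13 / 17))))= -23 / 4590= -0.01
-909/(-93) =303/31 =9.77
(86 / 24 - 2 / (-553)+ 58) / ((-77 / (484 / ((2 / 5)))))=-22478005 / 23226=-967.79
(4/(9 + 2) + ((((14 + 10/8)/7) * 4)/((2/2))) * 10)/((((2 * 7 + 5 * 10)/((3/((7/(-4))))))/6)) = -30321/2156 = -14.06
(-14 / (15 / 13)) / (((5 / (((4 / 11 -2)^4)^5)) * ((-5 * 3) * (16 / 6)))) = 96674124641003592822816768 / 84093749366570001150125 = 1149.60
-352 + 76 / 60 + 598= 3709 / 15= 247.27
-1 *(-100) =100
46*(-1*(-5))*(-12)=-2760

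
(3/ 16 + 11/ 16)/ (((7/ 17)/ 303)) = 5151/ 8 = 643.88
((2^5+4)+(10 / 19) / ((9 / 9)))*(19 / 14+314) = 1532005 / 133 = 11518.83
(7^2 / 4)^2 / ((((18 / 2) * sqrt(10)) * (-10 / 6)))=-2401 * sqrt(10) / 2400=-3.16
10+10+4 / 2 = 22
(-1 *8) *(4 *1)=-32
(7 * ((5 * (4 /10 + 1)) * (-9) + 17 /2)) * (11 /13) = -8393 /26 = -322.81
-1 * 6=-6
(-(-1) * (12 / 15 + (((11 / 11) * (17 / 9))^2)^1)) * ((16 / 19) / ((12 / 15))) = 7076 / 1539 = 4.60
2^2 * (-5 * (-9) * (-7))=-1260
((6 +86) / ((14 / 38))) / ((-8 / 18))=-3933 / 7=-561.86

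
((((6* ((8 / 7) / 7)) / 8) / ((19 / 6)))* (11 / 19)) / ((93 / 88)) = 11616 / 548359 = 0.02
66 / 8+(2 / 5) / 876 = 36137 / 4380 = 8.25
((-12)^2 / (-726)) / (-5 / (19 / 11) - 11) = 0.01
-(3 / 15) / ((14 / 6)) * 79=-237 / 35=-6.77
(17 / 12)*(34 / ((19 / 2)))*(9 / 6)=289 / 38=7.61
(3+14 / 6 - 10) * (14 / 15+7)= -1666 / 45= -37.02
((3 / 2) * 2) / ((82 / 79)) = 2.89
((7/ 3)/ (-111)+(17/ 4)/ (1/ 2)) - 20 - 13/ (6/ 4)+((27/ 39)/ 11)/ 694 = -333575674/ 16523793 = -20.19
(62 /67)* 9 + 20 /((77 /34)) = 88526 /5159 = 17.16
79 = 79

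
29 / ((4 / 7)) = 203 / 4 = 50.75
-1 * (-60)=60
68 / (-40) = -17 / 10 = -1.70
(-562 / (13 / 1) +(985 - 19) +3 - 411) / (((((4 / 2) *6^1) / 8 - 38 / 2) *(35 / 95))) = -36328 / 455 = -79.84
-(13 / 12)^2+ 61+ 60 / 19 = 172325 / 2736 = 62.98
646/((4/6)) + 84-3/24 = 8423/8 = 1052.88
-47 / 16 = -2.94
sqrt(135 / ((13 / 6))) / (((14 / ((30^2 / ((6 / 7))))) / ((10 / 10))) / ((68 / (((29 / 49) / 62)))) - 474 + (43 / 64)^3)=-4569307545600 * sqrt(130) / 3126450772337789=-0.02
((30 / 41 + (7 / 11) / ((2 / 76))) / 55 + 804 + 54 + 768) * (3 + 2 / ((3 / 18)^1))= 121032498 / 4961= 24396.79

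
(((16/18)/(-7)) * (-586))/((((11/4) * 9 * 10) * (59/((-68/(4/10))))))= -0.87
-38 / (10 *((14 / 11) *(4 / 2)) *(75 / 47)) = -9823 / 10500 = -0.94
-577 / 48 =-12.02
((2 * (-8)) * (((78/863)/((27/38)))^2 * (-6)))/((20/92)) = 7.15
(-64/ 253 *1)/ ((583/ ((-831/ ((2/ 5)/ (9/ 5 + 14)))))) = 2100768/ 147499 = 14.24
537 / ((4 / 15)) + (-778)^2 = 2429191 / 4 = 607297.75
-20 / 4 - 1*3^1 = -8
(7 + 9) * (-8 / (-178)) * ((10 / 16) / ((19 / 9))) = 0.21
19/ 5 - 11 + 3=-21/ 5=-4.20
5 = 5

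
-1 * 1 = -1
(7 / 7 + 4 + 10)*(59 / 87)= 295 / 29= 10.17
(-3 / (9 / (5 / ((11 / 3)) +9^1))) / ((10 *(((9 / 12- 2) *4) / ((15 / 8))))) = 57 / 440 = 0.13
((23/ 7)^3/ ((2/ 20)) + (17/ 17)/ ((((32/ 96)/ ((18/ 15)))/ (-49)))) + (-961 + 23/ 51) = -68417396/ 87465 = -782.23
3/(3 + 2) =3/5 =0.60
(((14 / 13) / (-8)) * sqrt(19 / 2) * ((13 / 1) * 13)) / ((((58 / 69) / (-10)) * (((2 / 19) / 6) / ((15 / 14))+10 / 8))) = 26842725 * sqrt(38) / 251198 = 658.72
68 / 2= 34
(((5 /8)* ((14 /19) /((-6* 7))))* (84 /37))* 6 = -105 /703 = -0.15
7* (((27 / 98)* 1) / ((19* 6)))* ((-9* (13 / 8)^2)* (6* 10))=-205335 / 8512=-24.12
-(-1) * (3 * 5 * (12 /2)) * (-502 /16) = -11295 /4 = -2823.75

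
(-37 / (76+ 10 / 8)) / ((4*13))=-37 / 4017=-0.01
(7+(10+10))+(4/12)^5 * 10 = 6571/243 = 27.04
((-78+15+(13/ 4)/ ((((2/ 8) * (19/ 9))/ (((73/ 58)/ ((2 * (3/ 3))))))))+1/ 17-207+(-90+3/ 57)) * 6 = -40017321/ 18734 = -2136.08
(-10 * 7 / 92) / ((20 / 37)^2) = -9583 / 3680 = -2.60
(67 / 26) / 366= 67 / 9516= 0.01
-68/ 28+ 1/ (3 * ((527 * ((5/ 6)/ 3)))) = -44753/ 18445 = -2.43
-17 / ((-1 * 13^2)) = 17 / 169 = 0.10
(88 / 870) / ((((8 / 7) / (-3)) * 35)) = -11 / 1450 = -0.01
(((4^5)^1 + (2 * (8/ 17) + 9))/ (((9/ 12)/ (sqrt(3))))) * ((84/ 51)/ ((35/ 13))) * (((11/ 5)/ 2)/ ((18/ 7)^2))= 3041038 * sqrt(3)/ 21675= 243.01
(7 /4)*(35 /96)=245 /384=0.64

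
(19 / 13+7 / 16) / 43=395 / 8944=0.04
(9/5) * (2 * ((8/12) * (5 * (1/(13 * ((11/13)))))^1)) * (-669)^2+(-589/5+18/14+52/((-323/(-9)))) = 60701816306/124355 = 488133.30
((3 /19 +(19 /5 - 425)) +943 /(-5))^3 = -194265499151296 /857375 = -226581716.46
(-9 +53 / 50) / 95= -397 / 4750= -0.08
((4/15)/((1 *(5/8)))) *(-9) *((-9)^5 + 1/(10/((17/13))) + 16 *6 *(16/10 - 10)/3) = 370142256/1625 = 227779.85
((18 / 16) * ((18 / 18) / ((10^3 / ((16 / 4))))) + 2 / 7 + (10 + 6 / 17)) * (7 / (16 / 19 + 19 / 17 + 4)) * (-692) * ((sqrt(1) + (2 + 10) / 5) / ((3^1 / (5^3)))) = -47181824803 / 38500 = -1225501.94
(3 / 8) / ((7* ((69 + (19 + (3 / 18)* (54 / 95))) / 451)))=128535 / 468664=0.27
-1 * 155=-155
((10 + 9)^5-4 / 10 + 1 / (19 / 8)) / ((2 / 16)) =1881835256 / 95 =19808792.17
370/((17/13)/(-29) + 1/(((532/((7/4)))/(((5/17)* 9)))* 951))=-228520329440/27844697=-8206.96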